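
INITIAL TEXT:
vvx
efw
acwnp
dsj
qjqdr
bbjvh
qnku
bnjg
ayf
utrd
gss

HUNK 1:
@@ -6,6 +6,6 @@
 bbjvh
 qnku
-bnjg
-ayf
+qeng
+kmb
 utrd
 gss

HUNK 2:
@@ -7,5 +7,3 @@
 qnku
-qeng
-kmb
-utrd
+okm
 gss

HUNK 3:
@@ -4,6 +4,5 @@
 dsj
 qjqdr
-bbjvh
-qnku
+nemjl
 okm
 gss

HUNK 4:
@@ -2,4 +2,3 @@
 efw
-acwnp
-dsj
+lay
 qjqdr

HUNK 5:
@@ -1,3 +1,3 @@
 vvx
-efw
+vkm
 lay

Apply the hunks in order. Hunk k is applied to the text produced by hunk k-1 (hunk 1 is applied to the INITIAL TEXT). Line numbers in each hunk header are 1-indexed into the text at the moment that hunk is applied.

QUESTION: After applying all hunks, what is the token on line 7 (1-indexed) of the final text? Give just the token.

Hunk 1: at line 6 remove [bnjg,ayf] add [qeng,kmb] -> 11 lines: vvx efw acwnp dsj qjqdr bbjvh qnku qeng kmb utrd gss
Hunk 2: at line 7 remove [qeng,kmb,utrd] add [okm] -> 9 lines: vvx efw acwnp dsj qjqdr bbjvh qnku okm gss
Hunk 3: at line 4 remove [bbjvh,qnku] add [nemjl] -> 8 lines: vvx efw acwnp dsj qjqdr nemjl okm gss
Hunk 4: at line 2 remove [acwnp,dsj] add [lay] -> 7 lines: vvx efw lay qjqdr nemjl okm gss
Hunk 5: at line 1 remove [efw] add [vkm] -> 7 lines: vvx vkm lay qjqdr nemjl okm gss
Final line 7: gss

Answer: gss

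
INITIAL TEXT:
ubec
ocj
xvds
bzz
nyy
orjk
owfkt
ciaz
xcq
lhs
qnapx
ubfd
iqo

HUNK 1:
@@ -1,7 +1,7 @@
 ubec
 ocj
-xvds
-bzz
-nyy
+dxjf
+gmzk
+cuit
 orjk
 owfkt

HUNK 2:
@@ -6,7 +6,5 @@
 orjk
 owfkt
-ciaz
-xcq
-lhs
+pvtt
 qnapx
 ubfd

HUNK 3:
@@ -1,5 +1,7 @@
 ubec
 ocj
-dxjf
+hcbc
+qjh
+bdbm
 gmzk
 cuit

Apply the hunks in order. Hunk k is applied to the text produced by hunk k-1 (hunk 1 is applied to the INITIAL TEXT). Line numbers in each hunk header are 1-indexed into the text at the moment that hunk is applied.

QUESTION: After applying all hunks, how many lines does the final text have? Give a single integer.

Hunk 1: at line 1 remove [xvds,bzz,nyy] add [dxjf,gmzk,cuit] -> 13 lines: ubec ocj dxjf gmzk cuit orjk owfkt ciaz xcq lhs qnapx ubfd iqo
Hunk 2: at line 6 remove [ciaz,xcq,lhs] add [pvtt] -> 11 lines: ubec ocj dxjf gmzk cuit orjk owfkt pvtt qnapx ubfd iqo
Hunk 3: at line 1 remove [dxjf] add [hcbc,qjh,bdbm] -> 13 lines: ubec ocj hcbc qjh bdbm gmzk cuit orjk owfkt pvtt qnapx ubfd iqo
Final line count: 13

Answer: 13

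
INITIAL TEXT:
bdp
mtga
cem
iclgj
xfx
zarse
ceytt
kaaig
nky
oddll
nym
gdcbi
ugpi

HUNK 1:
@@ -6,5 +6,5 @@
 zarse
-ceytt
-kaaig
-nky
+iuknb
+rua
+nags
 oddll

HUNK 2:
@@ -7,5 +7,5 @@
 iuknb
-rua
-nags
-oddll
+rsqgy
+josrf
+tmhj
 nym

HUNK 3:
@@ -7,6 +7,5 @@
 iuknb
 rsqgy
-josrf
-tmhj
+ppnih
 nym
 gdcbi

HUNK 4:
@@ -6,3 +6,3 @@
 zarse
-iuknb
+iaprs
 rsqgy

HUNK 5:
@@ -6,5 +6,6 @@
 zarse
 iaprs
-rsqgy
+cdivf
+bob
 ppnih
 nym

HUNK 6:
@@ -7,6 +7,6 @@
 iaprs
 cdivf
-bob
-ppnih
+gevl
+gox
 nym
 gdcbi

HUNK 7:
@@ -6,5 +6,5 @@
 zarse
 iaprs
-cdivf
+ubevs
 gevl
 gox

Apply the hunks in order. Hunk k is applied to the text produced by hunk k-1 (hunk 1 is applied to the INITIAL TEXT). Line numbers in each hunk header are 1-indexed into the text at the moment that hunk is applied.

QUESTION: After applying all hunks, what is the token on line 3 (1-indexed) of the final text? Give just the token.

Hunk 1: at line 6 remove [ceytt,kaaig,nky] add [iuknb,rua,nags] -> 13 lines: bdp mtga cem iclgj xfx zarse iuknb rua nags oddll nym gdcbi ugpi
Hunk 2: at line 7 remove [rua,nags,oddll] add [rsqgy,josrf,tmhj] -> 13 lines: bdp mtga cem iclgj xfx zarse iuknb rsqgy josrf tmhj nym gdcbi ugpi
Hunk 3: at line 7 remove [josrf,tmhj] add [ppnih] -> 12 lines: bdp mtga cem iclgj xfx zarse iuknb rsqgy ppnih nym gdcbi ugpi
Hunk 4: at line 6 remove [iuknb] add [iaprs] -> 12 lines: bdp mtga cem iclgj xfx zarse iaprs rsqgy ppnih nym gdcbi ugpi
Hunk 5: at line 6 remove [rsqgy] add [cdivf,bob] -> 13 lines: bdp mtga cem iclgj xfx zarse iaprs cdivf bob ppnih nym gdcbi ugpi
Hunk 6: at line 7 remove [bob,ppnih] add [gevl,gox] -> 13 lines: bdp mtga cem iclgj xfx zarse iaprs cdivf gevl gox nym gdcbi ugpi
Hunk 7: at line 6 remove [cdivf] add [ubevs] -> 13 lines: bdp mtga cem iclgj xfx zarse iaprs ubevs gevl gox nym gdcbi ugpi
Final line 3: cem

Answer: cem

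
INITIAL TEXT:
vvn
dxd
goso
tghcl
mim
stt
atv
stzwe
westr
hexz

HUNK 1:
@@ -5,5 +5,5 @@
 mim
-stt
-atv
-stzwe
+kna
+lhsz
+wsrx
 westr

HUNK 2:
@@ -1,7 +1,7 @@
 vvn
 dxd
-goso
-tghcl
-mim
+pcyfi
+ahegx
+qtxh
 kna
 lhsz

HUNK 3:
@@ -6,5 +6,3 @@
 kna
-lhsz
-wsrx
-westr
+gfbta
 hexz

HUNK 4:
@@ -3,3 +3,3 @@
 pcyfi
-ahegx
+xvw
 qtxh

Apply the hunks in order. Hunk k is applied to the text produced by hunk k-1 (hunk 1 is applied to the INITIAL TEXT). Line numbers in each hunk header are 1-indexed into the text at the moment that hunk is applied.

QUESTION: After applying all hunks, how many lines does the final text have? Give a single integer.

Hunk 1: at line 5 remove [stt,atv,stzwe] add [kna,lhsz,wsrx] -> 10 lines: vvn dxd goso tghcl mim kna lhsz wsrx westr hexz
Hunk 2: at line 1 remove [goso,tghcl,mim] add [pcyfi,ahegx,qtxh] -> 10 lines: vvn dxd pcyfi ahegx qtxh kna lhsz wsrx westr hexz
Hunk 3: at line 6 remove [lhsz,wsrx,westr] add [gfbta] -> 8 lines: vvn dxd pcyfi ahegx qtxh kna gfbta hexz
Hunk 4: at line 3 remove [ahegx] add [xvw] -> 8 lines: vvn dxd pcyfi xvw qtxh kna gfbta hexz
Final line count: 8

Answer: 8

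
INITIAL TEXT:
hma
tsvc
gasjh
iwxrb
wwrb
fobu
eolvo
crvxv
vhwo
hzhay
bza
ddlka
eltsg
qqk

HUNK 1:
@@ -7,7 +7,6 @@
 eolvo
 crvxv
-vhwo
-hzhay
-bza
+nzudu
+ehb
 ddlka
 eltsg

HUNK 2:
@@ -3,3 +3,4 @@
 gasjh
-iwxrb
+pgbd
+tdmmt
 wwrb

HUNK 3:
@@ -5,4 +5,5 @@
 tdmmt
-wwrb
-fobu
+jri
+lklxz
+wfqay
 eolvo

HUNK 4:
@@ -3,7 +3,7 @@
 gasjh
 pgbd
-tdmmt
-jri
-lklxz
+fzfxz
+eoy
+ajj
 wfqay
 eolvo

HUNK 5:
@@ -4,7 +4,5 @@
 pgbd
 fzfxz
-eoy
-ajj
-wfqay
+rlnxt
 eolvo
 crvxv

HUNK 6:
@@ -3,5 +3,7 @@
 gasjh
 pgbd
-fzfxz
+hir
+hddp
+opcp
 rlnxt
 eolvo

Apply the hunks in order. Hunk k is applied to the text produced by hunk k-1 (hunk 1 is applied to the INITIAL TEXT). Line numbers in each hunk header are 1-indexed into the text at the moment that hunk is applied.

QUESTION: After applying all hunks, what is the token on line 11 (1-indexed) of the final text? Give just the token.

Answer: nzudu

Derivation:
Hunk 1: at line 7 remove [vhwo,hzhay,bza] add [nzudu,ehb] -> 13 lines: hma tsvc gasjh iwxrb wwrb fobu eolvo crvxv nzudu ehb ddlka eltsg qqk
Hunk 2: at line 3 remove [iwxrb] add [pgbd,tdmmt] -> 14 lines: hma tsvc gasjh pgbd tdmmt wwrb fobu eolvo crvxv nzudu ehb ddlka eltsg qqk
Hunk 3: at line 5 remove [wwrb,fobu] add [jri,lklxz,wfqay] -> 15 lines: hma tsvc gasjh pgbd tdmmt jri lklxz wfqay eolvo crvxv nzudu ehb ddlka eltsg qqk
Hunk 4: at line 3 remove [tdmmt,jri,lklxz] add [fzfxz,eoy,ajj] -> 15 lines: hma tsvc gasjh pgbd fzfxz eoy ajj wfqay eolvo crvxv nzudu ehb ddlka eltsg qqk
Hunk 5: at line 4 remove [eoy,ajj,wfqay] add [rlnxt] -> 13 lines: hma tsvc gasjh pgbd fzfxz rlnxt eolvo crvxv nzudu ehb ddlka eltsg qqk
Hunk 6: at line 3 remove [fzfxz] add [hir,hddp,opcp] -> 15 lines: hma tsvc gasjh pgbd hir hddp opcp rlnxt eolvo crvxv nzudu ehb ddlka eltsg qqk
Final line 11: nzudu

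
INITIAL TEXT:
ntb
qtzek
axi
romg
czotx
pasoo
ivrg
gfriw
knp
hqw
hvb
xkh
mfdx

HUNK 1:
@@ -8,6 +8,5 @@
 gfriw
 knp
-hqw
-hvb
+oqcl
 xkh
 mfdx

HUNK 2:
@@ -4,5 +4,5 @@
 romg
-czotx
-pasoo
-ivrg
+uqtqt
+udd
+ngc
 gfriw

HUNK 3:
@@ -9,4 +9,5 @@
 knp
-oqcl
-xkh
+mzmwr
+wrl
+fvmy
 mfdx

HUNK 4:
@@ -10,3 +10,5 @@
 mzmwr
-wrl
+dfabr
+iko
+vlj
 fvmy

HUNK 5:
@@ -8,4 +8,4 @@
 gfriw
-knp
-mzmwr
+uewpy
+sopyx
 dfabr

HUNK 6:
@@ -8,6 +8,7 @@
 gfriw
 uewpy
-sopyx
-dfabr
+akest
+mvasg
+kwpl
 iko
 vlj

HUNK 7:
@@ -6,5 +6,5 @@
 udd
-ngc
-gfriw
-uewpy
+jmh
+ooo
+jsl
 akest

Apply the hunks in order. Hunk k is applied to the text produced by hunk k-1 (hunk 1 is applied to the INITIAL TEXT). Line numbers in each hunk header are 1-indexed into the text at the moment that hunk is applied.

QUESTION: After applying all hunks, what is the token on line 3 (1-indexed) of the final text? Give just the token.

Hunk 1: at line 8 remove [hqw,hvb] add [oqcl] -> 12 lines: ntb qtzek axi romg czotx pasoo ivrg gfriw knp oqcl xkh mfdx
Hunk 2: at line 4 remove [czotx,pasoo,ivrg] add [uqtqt,udd,ngc] -> 12 lines: ntb qtzek axi romg uqtqt udd ngc gfriw knp oqcl xkh mfdx
Hunk 3: at line 9 remove [oqcl,xkh] add [mzmwr,wrl,fvmy] -> 13 lines: ntb qtzek axi romg uqtqt udd ngc gfriw knp mzmwr wrl fvmy mfdx
Hunk 4: at line 10 remove [wrl] add [dfabr,iko,vlj] -> 15 lines: ntb qtzek axi romg uqtqt udd ngc gfriw knp mzmwr dfabr iko vlj fvmy mfdx
Hunk 5: at line 8 remove [knp,mzmwr] add [uewpy,sopyx] -> 15 lines: ntb qtzek axi romg uqtqt udd ngc gfriw uewpy sopyx dfabr iko vlj fvmy mfdx
Hunk 6: at line 8 remove [sopyx,dfabr] add [akest,mvasg,kwpl] -> 16 lines: ntb qtzek axi romg uqtqt udd ngc gfriw uewpy akest mvasg kwpl iko vlj fvmy mfdx
Hunk 7: at line 6 remove [ngc,gfriw,uewpy] add [jmh,ooo,jsl] -> 16 lines: ntb qtzek axi romg uqtqt udd jmh ooo jsl akest mvasg kwpl iko vlj fvmy mfdx
Final line 3: axi

Answer: axi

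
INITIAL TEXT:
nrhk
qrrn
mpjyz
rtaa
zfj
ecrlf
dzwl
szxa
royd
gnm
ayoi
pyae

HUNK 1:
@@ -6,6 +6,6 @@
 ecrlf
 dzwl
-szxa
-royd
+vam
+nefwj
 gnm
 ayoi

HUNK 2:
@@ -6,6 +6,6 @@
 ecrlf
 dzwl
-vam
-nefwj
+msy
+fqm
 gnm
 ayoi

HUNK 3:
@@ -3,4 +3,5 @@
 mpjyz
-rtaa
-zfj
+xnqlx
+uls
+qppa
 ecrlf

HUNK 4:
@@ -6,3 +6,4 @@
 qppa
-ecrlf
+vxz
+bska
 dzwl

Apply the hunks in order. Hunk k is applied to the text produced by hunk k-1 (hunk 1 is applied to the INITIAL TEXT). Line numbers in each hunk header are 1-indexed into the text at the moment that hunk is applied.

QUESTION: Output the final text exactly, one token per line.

Answer: nrhk
qrrn
mpjyz
xnqlx
uls
qppa
vxz
bska
dzwl
msy
fqm
gnm
ayoi
pyae

Derivation:
Hunk 1: at line 6 remove [szxa,royd] add [vam,nefwj] -> 12 lines: nrhk qrrn mpjyz rtaa zfj ecrlf dzwl vam nefwj gnm ayoi pyae
Hunk 2: at line 6 remove [vam,nefwj] add [msy,fqm] -> 12 lines: nrhk qrrn mpjyz rtaa zfj ecrlf dzwl msy fqm gnm ayoi pyae
Hunk 3: at line 3 remove [rtaa,zfj] add [xnqlx,uls,qppa] -> 13 lines: nrhk qrrn mpjyz xnqlx uls qppa ecrlf dzwl msy fqm gnm ayoi pyae
Hunk 4: at line 6 remove [ecrlf] add [vxz,bska] -> 14 lines: nrhk qrrn mpjyz xnqlx uls qppa vxz bska dzwl msy fqm gnm ayoi pyae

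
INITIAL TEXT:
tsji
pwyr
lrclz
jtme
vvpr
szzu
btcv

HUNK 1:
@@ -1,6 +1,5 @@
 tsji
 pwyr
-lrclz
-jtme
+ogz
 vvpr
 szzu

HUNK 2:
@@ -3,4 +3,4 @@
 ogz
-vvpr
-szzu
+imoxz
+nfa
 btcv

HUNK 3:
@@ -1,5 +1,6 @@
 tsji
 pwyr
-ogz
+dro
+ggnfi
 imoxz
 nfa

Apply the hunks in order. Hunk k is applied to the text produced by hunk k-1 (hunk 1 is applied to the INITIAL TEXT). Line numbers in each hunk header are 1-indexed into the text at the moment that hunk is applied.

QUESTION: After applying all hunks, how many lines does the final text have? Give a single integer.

Hunk 1: at line 1 remove [lrclz,jtme] add [ogz] -> 6 lines: tsji pwyr ogz vvpr szzu btcv
Hunk 2: at line 3 remove [vvpr,szzu] add [imoxz,nfa] -> 6 lines: tsji pwyr ogz imoxz nfa btcv
Hunk 3: at line 1 remove [ogz] add [dro,ggnfi] -> 7 lines: tsji pwyr dro ggnfi imoxz nfa btcv
Final line count: 7

Answer: 7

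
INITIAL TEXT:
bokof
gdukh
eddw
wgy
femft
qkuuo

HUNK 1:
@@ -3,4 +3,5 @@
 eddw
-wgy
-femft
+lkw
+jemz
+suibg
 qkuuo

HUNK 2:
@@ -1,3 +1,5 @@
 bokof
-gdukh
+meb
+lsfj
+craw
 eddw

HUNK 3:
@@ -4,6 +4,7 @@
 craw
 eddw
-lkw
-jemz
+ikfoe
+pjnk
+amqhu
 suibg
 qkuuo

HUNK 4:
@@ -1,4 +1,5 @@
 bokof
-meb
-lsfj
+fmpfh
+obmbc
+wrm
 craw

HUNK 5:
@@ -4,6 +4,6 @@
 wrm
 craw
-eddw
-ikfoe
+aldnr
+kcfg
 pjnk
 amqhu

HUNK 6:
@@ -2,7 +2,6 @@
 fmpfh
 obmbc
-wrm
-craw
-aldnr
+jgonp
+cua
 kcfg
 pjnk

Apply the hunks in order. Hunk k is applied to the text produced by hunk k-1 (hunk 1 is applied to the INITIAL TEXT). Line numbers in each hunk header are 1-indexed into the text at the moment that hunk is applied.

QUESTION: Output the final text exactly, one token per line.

Hunk 1: at line 3 remove [wgy,femft] add [lkw,jemz,suibg] -> 7 lines: bokof gdukh eddw lkw jemz suibg qkuuo
Hunk 2: at line 1 remove [gdukh] add [meb,lsfj,craw] -> 9 lines: bokof meb lsfj craw eddw lkw jemz suibg qkuuo
Hunk 3: at line 4 remove [lkw,jemz] add [ikfoe,pjnk,amqhu] -> 10 lines: bokof meb lsfj craw eddw ikfoe pjnk amqhu suibg qkuuo
Hunk 4: at line 1 remove [meb,lsfj] add [fmpfh,obmbc,wrm] -> 11 lines: bokof fmpfh obmbc wrm craw eddw ikfoe pjnk amqhu suibg qkuuo
Hunk 5: at line 4 remove [eddw,ikfoe] add [aldnr,kcfg] -> 11 lines: bokof fmpfh obmbc wrm craw aldnr kcfg pjnk amqhu suibg qkuuo
Hunk 6: at line 2 remove [wrm,craw,aldnr] add [jgonp,cua] -> 10 lines: bokof fmpfh obmbc jgonp cua kcfg pjnk amqhu suibg qkuuo

Answer: bokof
fmpfh
obmbc
jgonp
cua
kcfg
pjnk
amqhu
suibg
qkuuo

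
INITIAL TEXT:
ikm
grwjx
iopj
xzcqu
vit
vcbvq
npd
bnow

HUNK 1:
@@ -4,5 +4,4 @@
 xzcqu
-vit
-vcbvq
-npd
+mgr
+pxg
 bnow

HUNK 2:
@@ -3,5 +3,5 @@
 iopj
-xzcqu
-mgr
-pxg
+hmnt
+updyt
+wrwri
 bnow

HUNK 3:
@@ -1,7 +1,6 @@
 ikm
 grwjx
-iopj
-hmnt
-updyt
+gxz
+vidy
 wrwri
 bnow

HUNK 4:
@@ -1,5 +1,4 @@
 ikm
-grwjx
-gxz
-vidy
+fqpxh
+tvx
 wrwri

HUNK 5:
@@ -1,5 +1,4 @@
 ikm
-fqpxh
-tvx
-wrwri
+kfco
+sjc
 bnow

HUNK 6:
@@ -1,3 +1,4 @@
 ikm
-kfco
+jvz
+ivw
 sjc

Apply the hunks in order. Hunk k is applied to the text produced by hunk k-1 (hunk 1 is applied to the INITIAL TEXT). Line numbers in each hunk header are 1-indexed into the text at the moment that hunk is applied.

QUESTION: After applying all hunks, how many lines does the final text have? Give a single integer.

Answer: 5

Derivation:
Hunk 1: at line 4 remove [vit,vcbvq,npd] add [mgr,pxg] -> 7 lines: ikm grwjx iopj xzcqu mgr pxg bnow
Hunk 2: at line 3 remove [xzcqu,mgr,pxg] add [hmnt,updyt,wrwri] -> 7 lines: ikm grwjx iopj hmnt updyt wrwri bnow
Hunk 3: at line 1 remove [iopj,hmnt,updyt] add [gxz,vidy] -> 6 lines: ikm grwjx gxz vidy wrwri bnow
Hunk 4: at line 1 remove [grwjx,gxz,vidy] add [fqpxh,tvx] -> 5 lines: ikm fqpxh tvx wrwri bnow
Hunk 5: at line 1 remove [fqpxh,tvx,wrwri] add [kfco,sjc] -> 4 lines: ikm kfco sjc bnow
Hunk 6: at line 1 remove [kfco] add [jvz,ivw] -> 5 lines: ikm jvz ivw sjc bnow
Final line count: 5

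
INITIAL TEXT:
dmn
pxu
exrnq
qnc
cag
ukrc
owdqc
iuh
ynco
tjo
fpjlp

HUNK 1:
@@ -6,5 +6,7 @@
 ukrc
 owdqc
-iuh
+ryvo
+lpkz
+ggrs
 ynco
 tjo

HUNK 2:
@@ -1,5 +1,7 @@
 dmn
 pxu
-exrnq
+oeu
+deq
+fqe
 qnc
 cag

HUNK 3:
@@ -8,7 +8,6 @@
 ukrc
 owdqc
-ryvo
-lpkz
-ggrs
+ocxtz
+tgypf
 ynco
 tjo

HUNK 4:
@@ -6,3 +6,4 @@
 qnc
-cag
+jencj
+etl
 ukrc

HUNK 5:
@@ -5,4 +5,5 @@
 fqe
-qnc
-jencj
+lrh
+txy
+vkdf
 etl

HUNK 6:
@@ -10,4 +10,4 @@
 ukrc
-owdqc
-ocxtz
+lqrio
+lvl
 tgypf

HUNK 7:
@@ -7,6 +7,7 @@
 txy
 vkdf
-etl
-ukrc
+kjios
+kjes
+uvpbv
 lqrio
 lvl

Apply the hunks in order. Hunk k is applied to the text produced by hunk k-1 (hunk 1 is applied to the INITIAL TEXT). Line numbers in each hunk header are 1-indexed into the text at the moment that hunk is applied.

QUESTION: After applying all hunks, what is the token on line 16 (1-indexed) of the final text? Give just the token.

Answer: tjo

Derivation:
Hunk 1: at line 6 remove [iuh] add [ryvo,lpkz,ggrs] -> 13 lines: dmn pxu exrnq qnc cag ukrc owdqc ryvo lpkz ggrs ynco tjo fpjlp
Hunk 2: at line 1 remove [exrnq] add [oeu,deq,fqe] -> 15 lines: dmn pxu oeu deq fqe qnc cag ukrc owdqc ryvo lpkz ggrs ynco tjo fpjlp
Hunk 3: at line 8 remove [ryvo,lpkz,ggrs] add [ocxtz,tgypf] -> 14 lines: dmn pxu oeu deq fqe qnc cag ukrc owdqc ocxtz tgypf ynco tjo fpjlp
Hunk 4: at line 6 remove [cag] add [jencj,etl] -> 15 lines: dmn pxu oeu deq fqe qnc jencj etl ukrc owdqc ocxtz tgypf ynco tjo fpjlp
Hunk 5: at line 5 remove [qnc,jencj] add [lrh,txy,vkdf] -> 16 lines: dmn pxu oeu deq fqe lrh txy vkdf etl ukrc owdqc ocxtz tgypf ynco tjo fpjlp
Hunk 6: at line 10 remove [owdqc,ocxtz] add [lqrio,lvl] -> 16 lines: dmn pxu oeu deq fqe lrh txy vkdf etl ukrc lqrio lvl tgypf ynco tjo fpjlp
Hunk 7: at line 7 remove [etl,ukrc] add [kjios,kjes,uvpbv] -> 17 lines: dmn pxu oeu deq fqe lrh txy vkdf kjios kjes uvpbv lqrio lvl tgypf ynco tjo fpjlp
Final line 16: tjo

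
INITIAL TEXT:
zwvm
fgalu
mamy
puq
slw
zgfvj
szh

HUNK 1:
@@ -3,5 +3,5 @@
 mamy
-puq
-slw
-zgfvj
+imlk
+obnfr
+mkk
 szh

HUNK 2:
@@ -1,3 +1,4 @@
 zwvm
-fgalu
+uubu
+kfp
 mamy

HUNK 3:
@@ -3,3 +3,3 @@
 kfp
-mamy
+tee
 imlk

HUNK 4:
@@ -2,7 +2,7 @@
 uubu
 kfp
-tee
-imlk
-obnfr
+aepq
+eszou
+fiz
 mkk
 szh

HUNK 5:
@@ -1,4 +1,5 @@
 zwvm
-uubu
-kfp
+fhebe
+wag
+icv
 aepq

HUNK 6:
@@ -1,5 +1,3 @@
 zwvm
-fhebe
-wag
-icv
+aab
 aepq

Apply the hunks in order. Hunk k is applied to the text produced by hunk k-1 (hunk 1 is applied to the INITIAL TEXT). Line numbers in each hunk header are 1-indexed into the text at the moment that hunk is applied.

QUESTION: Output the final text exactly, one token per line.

Answer: zwvm
aab
aepq
eszou
fiz
mkk
szh

Derivation:
Hunk 1: at line 3 remove [puq,slw,zgfvj] add [imlk,obnfr,mkk] -> 7 lines: zwvm fgalu mamy imlk obnfr mkk szh
Hunk 2: at line 1 remove [fgalu] add [uubu,kfp] -> 8 lines: zwvm uubu kfp mamy imlk obnfr mkk szh
Hunk 3: at line 3 remove [mamy] add [tee] -> 8 lines: zwvm uubu kfp tee imlk obnfr mkk szh
Hunk 4: at line 2 remove [tee,imlk,obnfr] add [aepq,eszou,fiz] -> 8 lines: zwvm uubu kfp aepq eszou fiz mkk szh
Hunk 5: at line 1 remove [uubu,kfp] add [fhebe,wag,icv] -> 9 lines: zwvm fhebe wag icv aepq eszou fiz mkk szh
Hunk 6: at line 1 remove [fhebe,wag,icv] add [aab] -> 7 lines: zwvm aab aepq eszou fiz mkk szh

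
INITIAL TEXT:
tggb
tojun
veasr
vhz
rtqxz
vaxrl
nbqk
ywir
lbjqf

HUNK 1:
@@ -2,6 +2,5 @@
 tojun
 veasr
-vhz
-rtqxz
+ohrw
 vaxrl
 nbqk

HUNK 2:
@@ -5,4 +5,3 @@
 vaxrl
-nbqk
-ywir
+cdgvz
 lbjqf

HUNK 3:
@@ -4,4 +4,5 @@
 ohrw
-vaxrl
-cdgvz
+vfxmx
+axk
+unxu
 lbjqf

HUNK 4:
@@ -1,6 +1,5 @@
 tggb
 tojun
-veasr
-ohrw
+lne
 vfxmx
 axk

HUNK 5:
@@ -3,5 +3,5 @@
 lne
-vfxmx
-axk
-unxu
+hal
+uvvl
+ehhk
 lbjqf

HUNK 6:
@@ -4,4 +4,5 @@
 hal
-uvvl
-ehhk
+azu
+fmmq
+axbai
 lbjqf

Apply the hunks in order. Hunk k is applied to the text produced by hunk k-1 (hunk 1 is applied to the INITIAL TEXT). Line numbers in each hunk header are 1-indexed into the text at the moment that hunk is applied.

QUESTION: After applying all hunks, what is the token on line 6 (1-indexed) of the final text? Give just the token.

Answer: fmmq

Derivation:
Hunk 1: at line 2 remove [vhz,rtqxz] add [ohrw] -> 8 lines: tggb tojun veasr ohrw vaxrl nbqk ywir lbjqf
Hunk 2: at line 5 remove [nbqk,ywir] add [cdgvz] -> 7 lines: tggb tojun veasr ohrw vaxrl cdgvz lbjqf
Hunk 3: at line 4 remove [vaxrl,cdgvz] add [vfxmx,axk,unxu] -> 8 lines: tggb tojun veasr ohrw vfxmx axk unxu lbjqf
Hunk 4: at line 1 remove [veasr,ohrw] add [lne] -> 7 lines: tggb tojun lne vfxmx axk unxu lbjqf
Hunk 5: at line 3 remove [vfxmx,axk,unxu] add [hal,uvvl,ehhk] -> 7 lines: tggb tojun lne hal uvvl ehhk lbjqf
Hunk 6: at line 4 remove [uvvl,ehhk] add [azu,fmmq,axbai] -> 8 lines: tggb tojun lne hal azu fmmq axbai lbjqf
Final line 6: fmmq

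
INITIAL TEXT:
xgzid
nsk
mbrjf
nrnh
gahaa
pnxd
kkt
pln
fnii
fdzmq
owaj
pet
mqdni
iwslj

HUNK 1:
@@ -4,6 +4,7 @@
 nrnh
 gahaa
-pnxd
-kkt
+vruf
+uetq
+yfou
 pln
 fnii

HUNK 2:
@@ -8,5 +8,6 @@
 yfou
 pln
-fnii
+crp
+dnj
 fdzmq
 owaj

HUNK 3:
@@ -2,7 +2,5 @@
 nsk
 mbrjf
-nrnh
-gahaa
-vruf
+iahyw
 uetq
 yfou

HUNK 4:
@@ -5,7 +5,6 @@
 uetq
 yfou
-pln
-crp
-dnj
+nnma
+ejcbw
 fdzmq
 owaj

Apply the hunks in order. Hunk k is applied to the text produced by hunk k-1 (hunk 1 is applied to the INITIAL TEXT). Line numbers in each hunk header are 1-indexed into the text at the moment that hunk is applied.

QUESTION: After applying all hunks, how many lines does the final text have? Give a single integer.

Hunk 1: at line 4 remove [pnxd,kkt] add [vruf,uetq,yfou] -> 15 lines: xgzid nsk mbrjf nrnh gahaa vruf uetq yfou pln fnii fdzmq owaj pet mqdni iwslj
Hunk 2: at line 8 remove [fnii] add [crp,dnj] -> 16 lines: xgzid nsk mbrjf nrnh gahaa vruf uetq yfou pln crp dnj fdzmq owaj pet mqdni iwslj
Hunk 3: at line 2 remove [nrnh,gahaa,vruf] add [iahyw] -> 14 lines: xgzid nsk mbrjf iahyw uetq yfou pln crp dnj fdzmq owaj pet mqdni iwslj
Hunk 4: at line 5 remove [pln,crp,dnj] add [nnma,ejcbw] -> 13 lines: xgzid nsk mbrjf iahyw uetq yfou nnma ejcbw fdzmq owaj pet mqdni iwslj
Final line count: 13

Answer: 13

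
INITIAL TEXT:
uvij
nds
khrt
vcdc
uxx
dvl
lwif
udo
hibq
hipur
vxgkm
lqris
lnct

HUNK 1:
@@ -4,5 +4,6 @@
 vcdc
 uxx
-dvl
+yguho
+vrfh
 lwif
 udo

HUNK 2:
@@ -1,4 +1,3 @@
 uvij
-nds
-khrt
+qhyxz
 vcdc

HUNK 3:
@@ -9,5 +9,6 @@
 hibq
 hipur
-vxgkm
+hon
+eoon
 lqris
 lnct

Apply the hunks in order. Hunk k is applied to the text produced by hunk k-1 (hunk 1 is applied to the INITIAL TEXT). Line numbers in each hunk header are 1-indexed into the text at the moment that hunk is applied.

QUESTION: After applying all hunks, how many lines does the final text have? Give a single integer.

Answer: 14

Derivation:
Hunk 1: at line 4 remove [dvl] add [yguho,vrfh] -> 14 lines: uvij nds khrt vcdc uxx yguho vrfh lwif udo hibq hipur vxgkm lqris lnct
Hunk 2: at line 1 remove [nds,khrt] add [qhyxz] -> 13 lines: uvij qhyxz vcdc uxx yguho vrfh lwif udo hibq hipur vxgkm lqris lnct
Hunk 3: at line 9 remove [vxgkm] add [hon,eoon] -> 14 lines: uvij qhyxz vcdc uxx yguho vrfh lwif udo hibq hipur hon eoon lqris lnct
Final line count: 14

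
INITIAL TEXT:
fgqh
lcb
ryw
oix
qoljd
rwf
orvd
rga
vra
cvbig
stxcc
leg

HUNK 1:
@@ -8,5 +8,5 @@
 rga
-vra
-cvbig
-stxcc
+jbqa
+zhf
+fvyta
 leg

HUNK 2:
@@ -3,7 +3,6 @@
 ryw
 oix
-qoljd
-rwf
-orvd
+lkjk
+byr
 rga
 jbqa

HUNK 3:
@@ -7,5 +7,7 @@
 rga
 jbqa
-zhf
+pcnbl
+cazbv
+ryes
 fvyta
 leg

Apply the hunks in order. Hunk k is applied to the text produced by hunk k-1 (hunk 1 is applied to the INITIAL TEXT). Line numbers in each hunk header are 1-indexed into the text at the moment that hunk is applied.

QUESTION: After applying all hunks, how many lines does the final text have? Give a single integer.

Hunk 1: at line 8 remove [vra,cvbig,stxcc] add [jbqa,zhf,fvyta] -> 12 lines: fgqh lcb ryw oix qoljd rwf orvd rga jbqa zhf fvyta leg
Hunk 2: at line 3 remove [qoljd,rwf,orvd] add [lkjk,byr] -> 11 lines: fgqh lcb ryw oix lkjk byr rga jbqa zhf fvyta leg
Hunk 3: at line 7 remove [zhf] add [pcnbl,cazbv,ryes] -> 13 lines: fgqh lcb ryw oix lkjk byr rga jbqa pcnbl cazbv ryes fvyta leg
Final line count: 13

Answer: 13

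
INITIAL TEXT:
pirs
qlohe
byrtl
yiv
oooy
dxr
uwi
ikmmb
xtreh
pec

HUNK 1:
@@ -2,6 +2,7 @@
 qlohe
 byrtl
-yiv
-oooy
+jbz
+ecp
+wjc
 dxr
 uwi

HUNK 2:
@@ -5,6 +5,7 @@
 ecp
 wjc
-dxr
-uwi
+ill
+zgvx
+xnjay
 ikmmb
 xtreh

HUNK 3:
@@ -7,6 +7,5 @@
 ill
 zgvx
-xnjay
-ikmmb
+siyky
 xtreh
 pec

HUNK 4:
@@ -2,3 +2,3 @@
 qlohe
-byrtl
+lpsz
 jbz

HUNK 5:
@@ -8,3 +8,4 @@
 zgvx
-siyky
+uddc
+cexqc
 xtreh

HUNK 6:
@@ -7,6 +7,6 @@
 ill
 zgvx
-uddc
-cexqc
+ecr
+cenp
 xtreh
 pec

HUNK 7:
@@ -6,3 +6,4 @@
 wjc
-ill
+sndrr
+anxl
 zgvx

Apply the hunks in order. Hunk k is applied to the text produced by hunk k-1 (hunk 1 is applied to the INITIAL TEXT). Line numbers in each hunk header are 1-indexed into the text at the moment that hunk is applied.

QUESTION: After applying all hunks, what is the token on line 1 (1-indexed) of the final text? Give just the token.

Hunk 1: at line 2 remove [yiv,oooy] add [jbz,ecp,wjc] -> 11 lines: pirs qlohe byrtl jbz ecp wjc dxr uwi ikmmb xtreh pec
Hunk 2: at line 5 remove [dxr,uwi] add [ill,zgvx,xnjay] -> 12 lines: pirs qlohe byrtl jbz ecp wjc ill zgvx xnjay ikmmb xtreh pec
Hunk 3: at line 7 remove [xnjay,ikmmb] add [siyky] -> 11 lines: pirs qlohe byrtl jbz ecp wjc ill zgvx siyky xtreh pec
Hunk 4: at line 2 remove [byrtl] add [lpsz] -> 11 lines: pirs qlohe lpsz jbz ecp wjc ill zgvx siyky xtreh pec
Hunk 5: at line 8 remove [siyky] add [uddc,cexqc] -> 12 lines: pirs qlohe lpsz jbz ecp wjc ill zgvx uddc cexqc xtreh pec
Hunk 6: at line 7 remove [uddc,cexqc] add [ecr,cenp] -> 12 lines: pirs qlohe lpsz jbz ecp wjc ill zgvx ecr cenp xtreh pec
Hunk 7: at line 6 remove [ill] add [sndrr,anxl] -> 13 lines: pirs qlohe lpsz jbz ecp wjc sndrr anxl zgvx ecr cenp xtreh pec
Final line 1: pirs

Answer: pirs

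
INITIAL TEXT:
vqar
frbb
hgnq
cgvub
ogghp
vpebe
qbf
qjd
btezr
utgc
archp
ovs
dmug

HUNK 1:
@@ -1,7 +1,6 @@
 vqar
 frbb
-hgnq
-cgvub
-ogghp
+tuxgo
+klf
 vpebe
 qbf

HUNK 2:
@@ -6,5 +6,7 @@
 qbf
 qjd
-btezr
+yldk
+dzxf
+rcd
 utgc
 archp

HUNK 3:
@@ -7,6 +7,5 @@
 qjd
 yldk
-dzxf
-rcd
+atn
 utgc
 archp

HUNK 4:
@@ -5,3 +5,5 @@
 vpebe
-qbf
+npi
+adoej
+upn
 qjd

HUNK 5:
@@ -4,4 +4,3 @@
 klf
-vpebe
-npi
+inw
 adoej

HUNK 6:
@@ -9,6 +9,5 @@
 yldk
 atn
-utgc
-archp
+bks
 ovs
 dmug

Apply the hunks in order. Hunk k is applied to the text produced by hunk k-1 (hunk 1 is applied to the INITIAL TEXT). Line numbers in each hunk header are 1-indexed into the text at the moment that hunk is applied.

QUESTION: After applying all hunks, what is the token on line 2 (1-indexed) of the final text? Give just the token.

Hunk 1: at line 1 remove [hgnq,cgvub,ogghp] add [tuxgo,klf] -> 12 lines: vqar frbb tuxgo klf vpebe qbf qjd btezr utgc archp ovs dmug
Hunk 2: at line 6 remove [btezr] add [yldk,dzxf,rcd] -> 14 lines: vqar frbb tuxgo klf vpebe qbf qjd yldk dzxf rcd utgc archp ovs dmug
Hunk 3: at line 7 remove [dzxf,rcd] add [atn] -> 13 lines: vqar frbb tuxgo klf vpebe qbf qjd yldk atn utgc archp ovs dmug
Hunk 4: at line 5 remove [qbf] add [npi,adoej,upn] -> 15 lines: vqar frbb tuxgo klf vpebe npi adoej upn qjd yldk atn utgc archp ovs dmug
Hunk 5: at line 4 remove [vpebe,npi] add [inw] -> 14 lines: vqar frbb tuxgo klf inw adoej upn qjd yldk atn utgc archp ovs dmug
Hunk 6: at line 9 remove [utgc,archp] add [bks] -> 13 lines: vqar frbb tuxgo klf inw adoej upn qjd yldk atn bks ovs dmug
Final line 2: frbb

Answer: frbb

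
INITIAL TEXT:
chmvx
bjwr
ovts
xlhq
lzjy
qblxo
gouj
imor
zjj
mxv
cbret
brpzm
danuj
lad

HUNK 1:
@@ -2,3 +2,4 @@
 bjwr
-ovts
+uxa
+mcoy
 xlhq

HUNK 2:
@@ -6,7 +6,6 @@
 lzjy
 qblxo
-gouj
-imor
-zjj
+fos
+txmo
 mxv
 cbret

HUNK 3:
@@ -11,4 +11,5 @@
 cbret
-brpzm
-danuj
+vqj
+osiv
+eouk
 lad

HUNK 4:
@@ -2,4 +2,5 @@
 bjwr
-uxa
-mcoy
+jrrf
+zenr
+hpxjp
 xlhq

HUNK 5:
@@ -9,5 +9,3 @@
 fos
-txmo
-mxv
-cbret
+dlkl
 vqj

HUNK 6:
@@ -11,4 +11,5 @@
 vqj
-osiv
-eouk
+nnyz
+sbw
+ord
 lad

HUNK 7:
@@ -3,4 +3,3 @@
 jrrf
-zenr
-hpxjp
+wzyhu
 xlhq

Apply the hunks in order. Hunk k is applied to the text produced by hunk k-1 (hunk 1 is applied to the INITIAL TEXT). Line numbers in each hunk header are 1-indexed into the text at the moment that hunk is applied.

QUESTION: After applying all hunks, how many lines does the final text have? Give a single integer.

Hunk 1: at line 2 remove [ovts] add [uxa,mcoy] -> 15 lines: chmvx bjwr uxa mcoy xlhq lzjy qblxo gouj imor zjj mxv cbret brpzm danuj lad
Hunk 2: at line 6 remove [gouj,imor,zjj] add [fos,txmo] -> 14 lines: chmvx bjwr uxa mcoy xlhq lzjy qblxo fos txmo mxv cbret brpzm danuj lad
Hunk 3: at line 11 remove [brpzm,danuj] add [vqj,osiv,eouk] -> 15 lines: chmvx bjwr uxa mcoy xlhq lzjy qblxo fos txmo mxv cbret vqj osiv eouk lad
Hunk 4: at line 2 remove [uxa,mcoy] add [jrrf,zenr,hpxjp] -> 16 lines: chmvx bjwr jrrf zenr hpxjp xlhq lzjy qblxo fos txmo mxv cbret vqj osiv eouk lad
Hunk 5: at line 9 remove [txmo,mxv,cbret] add [dlkl] -> 14 lines: chmvx bjwr jrrf zenr hpxjp xlhq lzjy qblxo fos dlkl vqj osiv eouk lad
Hunk 6: at line 11 remove [osiv,eouk] add [nnyz,sbw,ord] -> 15 lines: chmvx bjwr jrrf zenr hpxjp xlhq lzjy qblxo fos dlkl vqj nnyz sbw ord lad
Hunk 7: at line 3 remove [zenr,hpxjp] add [wzyhu] -> 14 lines: chmvx bjwr jrrf wzyhu xlhq lzjy qblxo fos dlkl vqj nnyz sbw ord lad
Final line count: 14

Answer: 14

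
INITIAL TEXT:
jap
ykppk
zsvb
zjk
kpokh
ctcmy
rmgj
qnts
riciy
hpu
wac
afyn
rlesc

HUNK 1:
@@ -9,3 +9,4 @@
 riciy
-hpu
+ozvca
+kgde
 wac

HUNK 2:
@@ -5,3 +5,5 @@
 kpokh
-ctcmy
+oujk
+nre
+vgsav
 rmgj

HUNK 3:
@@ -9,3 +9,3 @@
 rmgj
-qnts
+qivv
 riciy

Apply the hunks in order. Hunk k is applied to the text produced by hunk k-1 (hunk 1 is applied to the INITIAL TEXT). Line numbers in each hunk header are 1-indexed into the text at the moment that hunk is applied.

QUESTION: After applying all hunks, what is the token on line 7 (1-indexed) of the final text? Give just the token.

Hunk 1: at line 9 remove [hpu] add [ozvca,kgde] -> 14 lines: jap ykppk zsvb zjk kpokh ctcmy rmgj qnts riciy ozvca kgde wac afyn rlesc
Hunk 2: at line 5 remove [ctcmy] add [oujk,nre,vgsav] -> 16 lines: jap ykppk zsvb zjk kpokh oujk nre vgsav rmgj qnts riciy ozvca kgde wac afyn rlesc
Hunk 3: at line 9 remove [qnts] add [qivv] -> 16 lines: jap ykppk zsvb zjk kpokh oujk nre vgsav rmgj qivv riciy ozvca kgde wac afyn rlesc
Final line 7: nre

Answer: nre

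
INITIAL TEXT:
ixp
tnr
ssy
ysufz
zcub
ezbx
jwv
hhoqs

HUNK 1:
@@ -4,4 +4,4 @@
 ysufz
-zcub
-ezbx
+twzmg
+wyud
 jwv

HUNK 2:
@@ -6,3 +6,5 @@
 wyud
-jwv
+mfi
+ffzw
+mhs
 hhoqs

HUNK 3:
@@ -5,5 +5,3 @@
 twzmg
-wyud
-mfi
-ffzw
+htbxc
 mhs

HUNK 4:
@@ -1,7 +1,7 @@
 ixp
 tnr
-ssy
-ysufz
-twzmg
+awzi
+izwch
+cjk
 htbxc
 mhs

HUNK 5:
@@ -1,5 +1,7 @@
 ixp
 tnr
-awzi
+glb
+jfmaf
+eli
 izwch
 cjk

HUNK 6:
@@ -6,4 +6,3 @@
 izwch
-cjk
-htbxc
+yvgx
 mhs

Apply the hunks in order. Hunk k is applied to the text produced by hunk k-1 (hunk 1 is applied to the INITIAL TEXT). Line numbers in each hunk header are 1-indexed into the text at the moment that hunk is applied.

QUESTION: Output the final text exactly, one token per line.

Answer: ixp
tnr
glb
jfmaf
eli
izwch
yvgx
mhs
hhoqs

Derivation:
Hunk 1: at line 4 remove [zcub,ezbx] add [twzmg,wyud] -> 8 lines: ixp tnr ssy ysufz twzmg wyud jwv hhoqs
Hunk 2: at line 6 remove [jwv] add [mfi,ffzw,mhs] -> 10 lines: ixp tnr ssy ysufz twzmg wyud mfi ffzw mhs hhoqs
Hunk 3: at line 5 remove [wyud,mfi,ffzw] add [htbxc] -> 8 lines: ixp tnr ssy ysufz twzmg htbxc mhs hhoqs
Hunk 4: at line 1 remove [ssy,ysufz,twzmg] add [awzi,izwch,cjk] -> 8 lines: ixp tnr awzi izwch cjk htbxc mhs hhoqs
Hunk 5: at line 1 remove [awzi] add [glb,jfmaf,eli] -> 10 lines: ixp tnr glb jfmaf eli izwch cjk htbxc mhs hhoqs
Hunk 6: at line 6 remove [cjk,htbxc] add [yvgx] -> 9 lines: ixp tnr glb jfmaf eli izwch yvgx mhs hhoqs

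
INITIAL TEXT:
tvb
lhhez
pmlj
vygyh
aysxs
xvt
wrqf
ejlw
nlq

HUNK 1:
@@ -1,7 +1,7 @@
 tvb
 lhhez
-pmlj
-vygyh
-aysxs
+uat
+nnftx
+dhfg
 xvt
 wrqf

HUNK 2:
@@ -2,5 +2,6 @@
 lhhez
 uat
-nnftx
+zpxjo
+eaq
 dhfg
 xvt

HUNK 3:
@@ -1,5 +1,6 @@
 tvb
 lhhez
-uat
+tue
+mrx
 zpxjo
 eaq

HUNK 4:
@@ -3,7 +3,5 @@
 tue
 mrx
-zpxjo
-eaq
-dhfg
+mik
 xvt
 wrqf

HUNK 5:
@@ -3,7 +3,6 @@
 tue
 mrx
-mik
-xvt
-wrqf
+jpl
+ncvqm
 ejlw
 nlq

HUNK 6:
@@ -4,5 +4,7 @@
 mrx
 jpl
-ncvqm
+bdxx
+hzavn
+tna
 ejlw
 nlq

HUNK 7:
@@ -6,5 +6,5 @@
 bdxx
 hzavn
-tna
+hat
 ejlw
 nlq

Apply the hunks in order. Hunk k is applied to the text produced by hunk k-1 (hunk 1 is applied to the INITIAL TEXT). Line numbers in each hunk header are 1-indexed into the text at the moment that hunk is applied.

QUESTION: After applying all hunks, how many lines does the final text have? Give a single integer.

Hunk 1: at line 1 remove [pmlj,vygyh,aysxs] add [uat,nnftx,dhfg] -> 9 lines: tvb lhhez uat nnftx dhfg xvt wrqf ejlw nlq
Hunk 2: at line 2 remove [nnftx] add [zpxjo,eaq] -> 10 lines: tvb lhhez uat zpxjo eaq dhfg xvt wrqf ejlw nlq
Hunk 3: at line 1 remove [uat] add [tue,mrx] -> 11 lines: tvb lhhez tue mrx zpxjo eaq dhfg xvt wrqf ejlw nlq
Hunk 4: at line 3 remove [zpxjo,eaq,dhfg] add [mik] -> 9 lines: tvb lhhez tue mrx mik xvt wrqf ejlw nlq
Hunk 5: at line 3 remove [mik,xvt,wrqf] add [jpl,ncvqm] -> 8 lines: tvb lhhez tue mrx jpl ncvqm ejlw nlq
Hunk 6: at line 4 remove [ncvqm] add [bdxx,hzavn,tna] -> 10 lines: tvb lhhez tue mrx jpl bdxx hzavn tna ejlw nlq
Hunk 7: at line 6 remove [tna] add [hat] -> 10 lines: tvb lhhez tue mrx jpl bdxx hzavn hat ejlw nlq
Final line count: 10

Answer: 10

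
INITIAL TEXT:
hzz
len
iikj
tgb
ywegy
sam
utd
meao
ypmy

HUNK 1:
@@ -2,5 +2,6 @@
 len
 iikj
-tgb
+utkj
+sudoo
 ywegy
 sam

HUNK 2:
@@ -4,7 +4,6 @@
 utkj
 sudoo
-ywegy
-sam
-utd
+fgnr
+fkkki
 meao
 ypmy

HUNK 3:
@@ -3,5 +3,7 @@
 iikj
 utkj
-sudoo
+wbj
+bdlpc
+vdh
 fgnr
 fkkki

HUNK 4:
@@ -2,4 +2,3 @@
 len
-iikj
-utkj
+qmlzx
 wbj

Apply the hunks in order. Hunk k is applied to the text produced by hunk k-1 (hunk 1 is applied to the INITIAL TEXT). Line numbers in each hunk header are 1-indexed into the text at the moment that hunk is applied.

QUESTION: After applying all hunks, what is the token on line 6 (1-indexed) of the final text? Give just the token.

Answer: vdh

Derivation:
Hunk 1: at line 2 remove [tgb] add [utkj,sudoo] -> 10 lines: hzz len iikj utkj sudoo ywegy sam utd meao ypmy
Hunk 2: at line 4 remove [ywegy,sam,utd] add [fgnr,fkkki] -> 9 lines: hzz len iikj utkj sudoo fgnr fkkki meao ypmy
Hunk 3: at line 3 remove [sudoo] add [wbj,bdlpc,vdh] -> 11 lines: hzz len iikj utkj wbj bdlpc vdh fgnr fkkki meao ypmy
Hunk 4: at line 2 remove [iikj,utkj] add [qmlzx] -> 10 lines: hzz len qmlzx wbj bdlpc vdh fgnr fkkki meao ypmy
Final line 6: vdh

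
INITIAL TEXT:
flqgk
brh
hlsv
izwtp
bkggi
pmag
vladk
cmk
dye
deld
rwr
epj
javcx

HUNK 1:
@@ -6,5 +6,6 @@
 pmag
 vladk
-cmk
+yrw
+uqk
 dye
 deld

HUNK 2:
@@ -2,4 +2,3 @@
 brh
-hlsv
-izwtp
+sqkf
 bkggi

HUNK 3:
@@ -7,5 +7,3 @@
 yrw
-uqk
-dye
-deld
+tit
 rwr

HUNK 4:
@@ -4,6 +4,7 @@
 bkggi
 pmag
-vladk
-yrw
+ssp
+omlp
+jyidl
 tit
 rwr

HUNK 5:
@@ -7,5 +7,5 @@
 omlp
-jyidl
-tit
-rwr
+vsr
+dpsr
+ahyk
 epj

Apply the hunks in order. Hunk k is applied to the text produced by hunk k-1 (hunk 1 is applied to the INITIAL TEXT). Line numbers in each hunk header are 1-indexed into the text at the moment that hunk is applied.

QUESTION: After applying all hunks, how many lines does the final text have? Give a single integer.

Hunk 1: at line 6 remove [cmk] add [yrw,uqk] -> 14 lines: flqgk brh hlsv izwtp bkggi pmag vladk yrw uqk dye deld rwr epj javcx
Hunk 2: at line 2 remove [hlsv,izwtp] add [sqkf] -> 13 lines: flqgk brh sqkf bkggi pmag vladk yrw uqk dye deld rwr epj javcx
Hunk 3: at line 7 remove [uqk,dye,deld] add [tit] -> 11 lines: flqgk brh sqkf bkggi pmag vladk yrw tit rwr epj javcx
Hunk 4: at line 4 remove [vladk,yrw] add [ssp,omlp,jyidl] -> 12 lines: flqgk brh sqkf bkggi pmag ssp omlp jyidl tit rwr epj javcx
Hunk 5: at line 7 remove [jyidl,tit,rwr] add [vsr,dpsr,ahyk] -> 12 lines: flqgk brh sqkf bkggi pmag ssp omlp vsr dpsr ahyk epj javcx
Final line count: 12

Answer: 12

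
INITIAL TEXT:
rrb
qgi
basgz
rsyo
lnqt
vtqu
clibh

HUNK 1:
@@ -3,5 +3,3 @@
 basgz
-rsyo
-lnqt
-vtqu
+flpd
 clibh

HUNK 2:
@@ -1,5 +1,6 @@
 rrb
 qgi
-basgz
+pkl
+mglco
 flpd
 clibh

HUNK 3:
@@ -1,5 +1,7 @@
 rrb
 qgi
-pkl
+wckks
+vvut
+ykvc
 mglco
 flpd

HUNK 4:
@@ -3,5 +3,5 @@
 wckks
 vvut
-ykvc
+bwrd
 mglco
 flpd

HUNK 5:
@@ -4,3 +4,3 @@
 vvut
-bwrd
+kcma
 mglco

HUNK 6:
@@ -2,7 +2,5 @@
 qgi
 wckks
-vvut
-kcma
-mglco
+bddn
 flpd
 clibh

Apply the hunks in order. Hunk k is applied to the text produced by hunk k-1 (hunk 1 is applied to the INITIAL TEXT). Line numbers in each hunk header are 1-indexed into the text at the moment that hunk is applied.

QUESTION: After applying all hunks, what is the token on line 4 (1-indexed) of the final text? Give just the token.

Hunk 1: at line 3 remove [rsyo,lnqt,vtqu] add [flpd] -> 5 lines: rrb qgi basgz flpd clibh
Hunk 2: at line 1 remove [basgz] add [pkl,mglco] -> 6 lines: rrb qgi pkl mglco flpd clibh
Hunk 3: at line 1 remove [pkl] add [wckks,vvut,ykvc] -> 8 lines: rrb qgi wckks vvut ykvc mglco flpd clibh
Hunk 4: at line 3 remove [ykvc] add [bwrd] -> 8 lines: rrb qgi wckks vvut bwrd mglco flpd clibh
Hunk 5: at line 4 remove [bwrd] add [kcma] -> 8 lines: rrb qgi wckks vvut kcma mglco flpd clibh
Hunk 6: at line 2 remove [vvut,kcma,mglco] add [bddn] -> 6 lines: rrb qgi wckks bddn flpd clibh
Final line 4: bddn

Answer: bddn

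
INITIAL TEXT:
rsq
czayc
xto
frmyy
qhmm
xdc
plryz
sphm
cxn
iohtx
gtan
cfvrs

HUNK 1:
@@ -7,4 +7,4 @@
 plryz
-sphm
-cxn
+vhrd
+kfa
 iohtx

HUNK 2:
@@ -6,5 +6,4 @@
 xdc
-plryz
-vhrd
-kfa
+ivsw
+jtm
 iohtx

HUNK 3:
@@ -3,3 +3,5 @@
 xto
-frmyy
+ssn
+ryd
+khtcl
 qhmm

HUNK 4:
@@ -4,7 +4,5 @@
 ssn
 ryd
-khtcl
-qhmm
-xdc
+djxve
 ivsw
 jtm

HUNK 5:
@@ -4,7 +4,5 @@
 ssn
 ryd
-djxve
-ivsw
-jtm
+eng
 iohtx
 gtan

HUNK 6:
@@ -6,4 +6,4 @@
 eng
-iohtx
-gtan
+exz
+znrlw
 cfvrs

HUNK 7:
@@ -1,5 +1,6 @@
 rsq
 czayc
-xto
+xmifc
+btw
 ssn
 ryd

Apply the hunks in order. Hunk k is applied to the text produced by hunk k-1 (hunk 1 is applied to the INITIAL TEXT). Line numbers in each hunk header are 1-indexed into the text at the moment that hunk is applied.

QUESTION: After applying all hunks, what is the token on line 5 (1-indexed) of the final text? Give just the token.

Answer: ssn

Derivation:
Hunk 1: at line 7 remove [sphm,cxn] add [vhrd,kfa] -> 12 lines: rsq czayc xto frmyy qhmm xdc plryz vhrd kfa iohtx gtan cfvrs
Hunk 2: at line 6 remove [plryz,vhrd,kfa] add [ivsw,jtm] -> 11 lines: rsq czayc xto frmyy qhmm xdc ivsw jtm iohtx gtan cfvrs
Hunk 3: at line 3 remove [frmyy] add [ssn,ryd,khtcl] -> 13 lines: rsq czayc xto ssn ryd khtcl qhmm xdc ivsw jtm iohtx gtan cfvrs
Hunk 4: at line 4 remove [khtcl,qhmm,xdc] add [djxve] -> 11 lines: rsq czayc xto ssn ryd djxve ivsw jtm iohtx gtan cfvrs
Hunk 5: at line 4 remove [djxve,ivsw,jtm] add [eng] -> 9 lines: rsq czayc xto ssn ryd eng iohtx gtan cfvrs
Hunk 6: at line 6 remove [iohtx,gtan] add [exz,znrlw] -> 9 lines: rsq czayc xto ssn ryd eng exz znrlw cfvrs
Hunk 7: at line 1 remove [xto] add [xmifc,btw] -> 10 lines: rsq czayc xmifc btw ssn ryd eng exz znrlw cfvrs
Final line 5: ssn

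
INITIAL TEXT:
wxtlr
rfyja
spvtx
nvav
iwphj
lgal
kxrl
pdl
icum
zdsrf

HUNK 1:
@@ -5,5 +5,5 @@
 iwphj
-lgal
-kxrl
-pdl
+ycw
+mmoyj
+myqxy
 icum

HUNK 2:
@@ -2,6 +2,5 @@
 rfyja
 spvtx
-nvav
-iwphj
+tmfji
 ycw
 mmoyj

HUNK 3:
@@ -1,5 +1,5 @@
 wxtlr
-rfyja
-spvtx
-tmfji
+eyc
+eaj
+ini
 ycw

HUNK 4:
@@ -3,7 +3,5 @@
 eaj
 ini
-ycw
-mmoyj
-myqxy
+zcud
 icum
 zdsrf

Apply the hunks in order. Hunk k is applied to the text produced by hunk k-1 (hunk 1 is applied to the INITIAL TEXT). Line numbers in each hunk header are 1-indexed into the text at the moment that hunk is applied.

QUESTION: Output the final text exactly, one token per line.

Hunk 1: at line 5 remove [lgal,kxrl,pdl] add [ycw,mmoyj,myqxy] -> 10 lines: wxtlr rfyja spvtx nvav iwphj ycw mmoyj myqxy icum zdsrf
Hunk 2: at line 2 remove [nvav,iwphj] add [tmfji] -> 9 lines: wxtlr rfyja spvtx tmfji ycw mmoyj myqxy icum zdsrf
Hunk 3: at line 1 remove [rfyja,spvtx,tmfji] add [eyc,eaj,ini] -> 9 lines: wxtlr eyc eaj ini ycw mmoyj myqxy icum zdsrf
Hunk 4: at line 3 remove [ycw,mmoyj,myqxy] add [zcud] -> 7 lines: wxtlr eyc eaj ini zcud icum zdsrf

Answer: wxtlr
eyc
eaj
ini
zcud
icum
zdsrf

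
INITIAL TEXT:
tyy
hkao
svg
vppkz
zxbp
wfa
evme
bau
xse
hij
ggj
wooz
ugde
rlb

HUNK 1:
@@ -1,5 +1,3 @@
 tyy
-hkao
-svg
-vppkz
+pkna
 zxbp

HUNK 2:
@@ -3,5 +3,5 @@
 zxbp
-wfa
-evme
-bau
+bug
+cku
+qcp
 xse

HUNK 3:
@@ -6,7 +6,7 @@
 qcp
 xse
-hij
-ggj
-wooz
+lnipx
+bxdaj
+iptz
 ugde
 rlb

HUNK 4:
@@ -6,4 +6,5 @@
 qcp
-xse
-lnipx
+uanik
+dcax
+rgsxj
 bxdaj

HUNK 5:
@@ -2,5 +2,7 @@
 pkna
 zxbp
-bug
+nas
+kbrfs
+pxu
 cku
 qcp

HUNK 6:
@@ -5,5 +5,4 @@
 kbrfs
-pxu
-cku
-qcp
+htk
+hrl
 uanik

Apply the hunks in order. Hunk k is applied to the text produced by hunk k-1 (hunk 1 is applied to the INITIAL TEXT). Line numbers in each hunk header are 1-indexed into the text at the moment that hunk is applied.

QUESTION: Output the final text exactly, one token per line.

Hunk 1: at line 1 remove [hkao,svg,vppkz] add [pkna] -> 12 lines: tyy pkna zxbp wfa evme bau xse hij ggj wooz ugde rlb
Hunk 2: at line 3 remove [wfa,evme,bau] add [bug,cku,qcp] -> 12 lines: tyy pkna zxbp bug cku qcp xse hij ggj wooz ugde rlb
Hunk 3: at line 6 remove [hij,ggj,wooz] add [lnipx,bxdaj,iptz] -> 12 lines: tyy pkna zxbp bug cku qcp xse lnipx bxdaj iptz ugde rlb
Hunk 4: at line 6 remove [xse,lnipx] add [uanik,dcax,rgsxj] -> 13 lines: tyy pkna zxbp bug cku qcp uanik dcax rgsxj bxdaj iptz ugde rlb
Hunk 5: at line 2 remove [bug] add [nas,kbrfs,pxu] -> 15 lines: tyy pkna zxbp nas kbrfs pxu cku qcp uanik dcax rgsxj bxdaj iptz ugde rlb
Hunk 6: at line 5 remove [pxu,cku,qcp] add [htk,hrl] -> 14 lines: tyy pkna zxbp nas kbrfs htk hrl uanik dcax rgsxj bxdaj iptz ugde rlb

Answer: tyy
pkna
zxbp
nas
kbrfs
htk
hrl
uanik
dcax
rgsxj
bxdaj
iptz
ugde
rlb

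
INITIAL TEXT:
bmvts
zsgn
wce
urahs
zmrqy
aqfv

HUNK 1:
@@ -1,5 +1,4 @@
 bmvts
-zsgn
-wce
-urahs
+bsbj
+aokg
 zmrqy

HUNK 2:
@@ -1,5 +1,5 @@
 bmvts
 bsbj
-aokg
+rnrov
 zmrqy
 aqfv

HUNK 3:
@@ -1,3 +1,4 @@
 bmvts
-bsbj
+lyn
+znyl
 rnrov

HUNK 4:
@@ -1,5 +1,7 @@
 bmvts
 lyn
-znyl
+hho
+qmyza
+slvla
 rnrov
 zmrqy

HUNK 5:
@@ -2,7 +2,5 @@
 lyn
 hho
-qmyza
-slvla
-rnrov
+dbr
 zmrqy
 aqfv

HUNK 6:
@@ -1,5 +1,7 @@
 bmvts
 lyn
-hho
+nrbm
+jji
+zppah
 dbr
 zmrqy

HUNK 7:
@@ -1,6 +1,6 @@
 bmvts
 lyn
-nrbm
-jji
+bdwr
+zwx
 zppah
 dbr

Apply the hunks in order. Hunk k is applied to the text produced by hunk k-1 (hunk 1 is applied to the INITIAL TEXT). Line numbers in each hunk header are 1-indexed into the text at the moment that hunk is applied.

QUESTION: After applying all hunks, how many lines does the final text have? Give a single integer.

Hunk 1: at line 1 remove [zsgn,wce,urahs] add [bsbj,aokg] -> 5 lines: bmvts bsbj aokg zmrqy aqfv
Hunk 2: at line 1 remove [aokg] add [rnrov] -> 5 lines: bmvts bsbj rnrov zmrqy aqfv
Hunk 3: at line 1 remove [bsbj] add [lyn,znyl] -> 6 lines: bmvts lyn znyl rnrov zmrqy aqfv
Hunk 4: at line 1 remove [znyl] add [hho,qmyza,slvla] -> 8 lines: bmvts lyn hho qmyza slvla rnrov zmrqy aqfv
Hunk 5: at line 2 remove [qmyza,slvla,rnrov] add [dbr] -> 6 lines: bmvts lyn hho dbr zmrqy aqfv
Hunk 6: at line 1 remove [hho] add [nrbm,jji,zppah] -> 8 lines: bmvts lyn nrbm jji zppah dbr zmrqy aqfv
Hunk 7: at line 1 remove [nrbm,jji] add [bdwr,zwx] -> 8 lines: bmvts lyn bdwr zwx zppah dbr zmrqy aqfv
Final line count: 8

Answer: 8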